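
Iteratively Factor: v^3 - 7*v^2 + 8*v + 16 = (v - 4)*(v^2 - 3*v - 4) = (v - 4)^2*(v + 1)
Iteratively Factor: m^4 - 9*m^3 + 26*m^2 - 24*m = (m)*(m^3 - 9*m^2 + 26*m - 24) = m*(m - 2)*(m^2 - 7*m + 12) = m*(m - 3)*(m - 2)*(m - 4)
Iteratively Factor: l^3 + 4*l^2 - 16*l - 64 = (l + 4)*(l^2 - 16) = (l - 4)*(l + 4)*(l + 4)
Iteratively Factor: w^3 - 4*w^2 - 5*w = (w)*(w^2 - 4*w - 5) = w*(w - 5)*(w + 1)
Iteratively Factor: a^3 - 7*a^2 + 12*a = (a - 3)*(a^2 - 4*a) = (a - 4)*(a - 3)*(a)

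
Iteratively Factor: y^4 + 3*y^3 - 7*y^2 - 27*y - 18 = (y - 3)*(y^3 + 6*y^2 + 11*y + 6) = (y - 3)*(y + 2)*(y^2 + 4*y + 3) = (y - 3)*(y + 1)*(y + 2)*(y + 3)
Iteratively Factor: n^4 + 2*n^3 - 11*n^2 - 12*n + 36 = (n + 3)*(n^3 - n^2 - 8*n + 12) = (n - 2)*(n + 3)*(n^2 + n - 6) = (n - 2)^2*(n + 3)*(n + 3)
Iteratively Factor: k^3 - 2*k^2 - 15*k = (k - 5)*(k^2 + 3*k) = (k - 5)*(k + 3)*(k)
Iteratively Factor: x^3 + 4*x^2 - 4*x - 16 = (x - 2)*(x^2 + 6*x + 8) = (x - 2)*(x + 4)*(x + 2)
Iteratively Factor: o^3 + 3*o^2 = (o)*(o^2 + 3*o) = o*(o + 3)*(o)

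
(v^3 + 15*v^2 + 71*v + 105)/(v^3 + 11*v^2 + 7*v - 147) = (v^2 + 8*v + 15)/(v^2 + 4*v - 21)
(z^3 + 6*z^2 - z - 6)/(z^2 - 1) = z + 6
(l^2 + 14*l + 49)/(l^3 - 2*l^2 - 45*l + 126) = (l + 7)/(l^2 - 9*l + 18)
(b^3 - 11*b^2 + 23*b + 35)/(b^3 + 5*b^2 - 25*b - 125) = (b^2 - 6*b - 7)/(b^2 + 10*b + 25)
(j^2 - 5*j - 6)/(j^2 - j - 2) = (j - 6)/(j - 2)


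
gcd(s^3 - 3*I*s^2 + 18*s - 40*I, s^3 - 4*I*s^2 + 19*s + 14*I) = 1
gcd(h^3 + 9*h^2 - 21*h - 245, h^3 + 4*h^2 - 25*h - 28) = h + 7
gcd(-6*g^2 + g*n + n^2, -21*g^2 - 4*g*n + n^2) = 3*g + n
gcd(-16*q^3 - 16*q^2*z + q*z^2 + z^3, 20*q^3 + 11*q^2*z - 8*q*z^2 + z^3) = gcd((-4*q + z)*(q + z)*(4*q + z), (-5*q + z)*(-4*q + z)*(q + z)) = -4*q^2 - 3*q*z + z^2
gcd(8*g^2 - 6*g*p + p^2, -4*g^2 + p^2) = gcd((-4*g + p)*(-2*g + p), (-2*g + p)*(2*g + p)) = -2*g + p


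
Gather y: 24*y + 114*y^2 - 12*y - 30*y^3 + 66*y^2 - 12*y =-30*y^3 + 180*y^2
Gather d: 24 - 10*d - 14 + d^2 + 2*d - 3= d^2 - 8*d + 7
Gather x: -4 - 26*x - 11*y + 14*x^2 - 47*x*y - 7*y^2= 14*x^2 + x*(-47*y - 26) - 7*y^2 - 11*y - 4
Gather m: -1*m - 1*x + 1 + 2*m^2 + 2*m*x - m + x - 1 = 2*m^2 + m*(2*x - 2)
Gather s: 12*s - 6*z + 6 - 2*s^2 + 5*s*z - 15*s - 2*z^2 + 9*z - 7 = -2*s^2 + s*(5*z - 3) - 2*z^2 + 3*z - 1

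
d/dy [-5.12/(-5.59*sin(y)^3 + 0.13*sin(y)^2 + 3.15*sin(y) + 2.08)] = (-85.8624*sin(y)^2 + 1.3312*sin(y) + 16.128)*cos(y)/(-5.59*sin(y)^3 + 0.13*sin(y)^2 + 3.15*sin(y) + 2.08)^2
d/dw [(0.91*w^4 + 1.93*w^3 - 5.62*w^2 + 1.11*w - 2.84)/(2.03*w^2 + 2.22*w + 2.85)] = (3.6946*w^5 + 9.9785*w^4 + 18.9432*w^3 + 1.7718*w^2 - 20.5036*w + 9.4683)/(4.1209*w^4 + 9.0132*w^3 + 16.4994*w^2 + 12.654*w + 8.1225)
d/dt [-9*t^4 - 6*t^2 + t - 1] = -36*t^3 - 12*t + 1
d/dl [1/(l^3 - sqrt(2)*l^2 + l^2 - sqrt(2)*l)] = (-3*l^2 - 2*l + 2*sqrt(2)*l + sqrt(2))/(l^2*(l^2 - sqrt(2)*l + l - sqrt(2))^2)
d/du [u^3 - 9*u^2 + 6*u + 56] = 3*u^2 - 18*u + 6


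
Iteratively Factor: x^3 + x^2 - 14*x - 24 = (x + 2)*(x^2 - x - 12) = (x - 4)*(x + 2)*(x + 3)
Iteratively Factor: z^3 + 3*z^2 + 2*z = (z)*(z^2 + 3*z + 2) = z*(z + 1)*(z + 2)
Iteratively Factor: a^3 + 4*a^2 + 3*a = (a + 3)*(a^2 + a) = a*(a + 3)*(a + 1)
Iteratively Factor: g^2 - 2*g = (g - 2)*(g)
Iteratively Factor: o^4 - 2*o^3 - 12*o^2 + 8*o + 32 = (o + 2)*(o^3 - 4*o^2 - 4*o + 16) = (o + 2)^2*(o^2 - 6*o + 8) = (o - 4)*(o + 2)^2*(o - 2)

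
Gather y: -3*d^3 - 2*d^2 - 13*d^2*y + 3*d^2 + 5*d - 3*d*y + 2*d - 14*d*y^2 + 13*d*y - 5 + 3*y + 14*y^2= -3*d^3 + d^2 + 7*d + y^2*(14 - 14*d) + y*(-13*d^2 + 10*d + 3) - 5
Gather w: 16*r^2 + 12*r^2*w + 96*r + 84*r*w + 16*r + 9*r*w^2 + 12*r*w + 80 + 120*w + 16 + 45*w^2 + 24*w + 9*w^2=16*r^2 + 112*r + w^2*(9*r + 54) + w*(12*r^2 + 96*r + 144) + 96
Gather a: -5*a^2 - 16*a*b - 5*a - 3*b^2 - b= -5*a^2 + a*(-16*b - 5) - 3*b^2 - b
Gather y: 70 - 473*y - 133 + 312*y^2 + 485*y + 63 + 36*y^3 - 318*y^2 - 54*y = 36*y^3 - 6*y^2 - 42*y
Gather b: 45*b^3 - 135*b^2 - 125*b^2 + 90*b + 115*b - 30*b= 45*b^3 - 260*b^2 + 175*b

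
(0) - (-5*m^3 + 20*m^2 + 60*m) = 5*m^3 - 20*m^2 - 60*m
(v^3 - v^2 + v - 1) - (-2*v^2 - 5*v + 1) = v^3 + v^2 + 6*v - 2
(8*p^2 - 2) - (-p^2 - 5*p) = 9*p^2 + 5*p - 2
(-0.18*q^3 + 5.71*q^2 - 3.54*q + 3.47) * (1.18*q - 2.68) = -0.2124*q^4 + 7.2202*q^3 - 19.48*q^2 + 13.5818*q - 9.2996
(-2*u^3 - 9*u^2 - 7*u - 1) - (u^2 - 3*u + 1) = -2*u^3 - 10*u^2 - 4*u - 2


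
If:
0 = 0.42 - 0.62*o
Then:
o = 0.68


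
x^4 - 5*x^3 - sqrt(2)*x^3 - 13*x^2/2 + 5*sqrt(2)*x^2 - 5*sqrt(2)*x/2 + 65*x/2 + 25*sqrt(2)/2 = (x - 5)*(x - 5*sqrt(2)/2)*(x + sqrt(2)/2)*(x + sqrt(2))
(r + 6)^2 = r^2 + 12*r + 36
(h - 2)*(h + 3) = h^2 + h - 6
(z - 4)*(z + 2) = z^2 - 2*z - 8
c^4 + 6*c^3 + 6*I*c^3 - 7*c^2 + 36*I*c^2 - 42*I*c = c*(c - 1)*(c + 7)*(c + 6*I)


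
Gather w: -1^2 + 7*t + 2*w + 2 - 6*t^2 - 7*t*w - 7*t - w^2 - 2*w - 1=-6*t^2 - 7*t*w - w^2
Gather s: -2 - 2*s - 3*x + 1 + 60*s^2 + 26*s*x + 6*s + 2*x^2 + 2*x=60*s^2 + s*(26*x + 4) + 2*x^2 - x - 1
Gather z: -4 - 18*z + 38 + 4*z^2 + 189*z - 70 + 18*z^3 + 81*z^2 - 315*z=18*z^3 + 85*z^2 - 144*z - 36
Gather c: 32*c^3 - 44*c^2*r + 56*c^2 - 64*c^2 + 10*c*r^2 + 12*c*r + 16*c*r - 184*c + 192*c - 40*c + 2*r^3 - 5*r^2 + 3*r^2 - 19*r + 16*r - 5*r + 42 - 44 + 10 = 32*c^3 + c^2*(-44*r - 8) + c*(10*r^2 + 28*r - 32) + 2*r^3 - 2*r^2 - 8*r + 8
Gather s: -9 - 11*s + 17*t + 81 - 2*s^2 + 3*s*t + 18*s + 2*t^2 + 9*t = -2*s^2 + s*(3*t + 7) + 2*t^2 + 26*t + 72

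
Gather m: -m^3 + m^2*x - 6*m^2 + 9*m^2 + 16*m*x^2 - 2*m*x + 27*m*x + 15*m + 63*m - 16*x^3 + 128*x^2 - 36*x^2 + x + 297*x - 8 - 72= -m^3 + m^2*(x + 3) + m*(16*x^2 + 25*x + 78) - 16*x^3 + 92*x^2 + 298*x - 80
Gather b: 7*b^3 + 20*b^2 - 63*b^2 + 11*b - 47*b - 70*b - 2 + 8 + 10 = 7*b^3 - 43*b^2 - 106*b + 16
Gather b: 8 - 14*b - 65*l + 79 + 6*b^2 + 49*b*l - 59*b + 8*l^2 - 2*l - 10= 6*b^2 + b*(49*l - 73) + 8*l^2 - 67*l + 77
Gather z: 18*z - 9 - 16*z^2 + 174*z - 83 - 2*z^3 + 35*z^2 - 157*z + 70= -2*z^3 + 19*z^2 + 35*z - 22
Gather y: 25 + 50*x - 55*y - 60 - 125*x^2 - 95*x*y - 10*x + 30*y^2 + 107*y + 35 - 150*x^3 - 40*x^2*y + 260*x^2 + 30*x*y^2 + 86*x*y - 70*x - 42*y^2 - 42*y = -150*x^3 + 135*x^2 - 30*x + y^2*(30*x - 12) + y*(-40*x^2 - 9*x + 10)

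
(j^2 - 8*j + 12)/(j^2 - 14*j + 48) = (j - 2)/(j - 8)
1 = 1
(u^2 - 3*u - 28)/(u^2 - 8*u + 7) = (u + 4)/(u - 1)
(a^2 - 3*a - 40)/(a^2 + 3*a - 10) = (a - 8)/(a - 2)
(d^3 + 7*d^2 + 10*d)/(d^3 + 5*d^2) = (d + 2)/d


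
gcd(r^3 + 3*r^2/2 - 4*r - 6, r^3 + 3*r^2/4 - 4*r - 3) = r^2 - 4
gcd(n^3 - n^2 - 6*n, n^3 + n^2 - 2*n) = n^2 + 2*n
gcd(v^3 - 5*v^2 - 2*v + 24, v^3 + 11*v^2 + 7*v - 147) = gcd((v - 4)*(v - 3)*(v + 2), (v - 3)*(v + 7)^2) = v - 3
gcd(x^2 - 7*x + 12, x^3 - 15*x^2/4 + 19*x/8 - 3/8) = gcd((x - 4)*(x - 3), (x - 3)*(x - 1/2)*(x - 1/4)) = x - 3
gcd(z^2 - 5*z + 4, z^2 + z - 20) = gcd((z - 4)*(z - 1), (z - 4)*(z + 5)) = z - 4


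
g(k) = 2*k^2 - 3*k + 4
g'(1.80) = 4.20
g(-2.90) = 29.52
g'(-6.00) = -27.00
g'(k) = 4*k - 3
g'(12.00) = 45.00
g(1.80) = 5.08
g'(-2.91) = -14.64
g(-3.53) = 39.51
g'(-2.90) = -14.60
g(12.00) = 256.00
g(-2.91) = 29.67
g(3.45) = 17.46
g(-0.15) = 4.50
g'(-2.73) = -13.92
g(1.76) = 4.92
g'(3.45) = 10.80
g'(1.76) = 4.04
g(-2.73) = 27.10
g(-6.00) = 94.00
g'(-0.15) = -3.60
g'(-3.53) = -17.12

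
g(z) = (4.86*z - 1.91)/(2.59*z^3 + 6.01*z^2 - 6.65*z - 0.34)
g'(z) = (4.86*z - 1.91)*(-7.77*z^2 - 12.02*z + 6.65)/(2.59*z^3 + 6.01*z^2 - 6.65*z - 0.34)^2 + 4.86/(2.59*z^3 + 6.01*z^2 - 6.65*z - 0.34)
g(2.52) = 0.17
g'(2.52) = -0.12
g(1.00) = 1.83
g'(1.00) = -11.94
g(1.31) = 0.63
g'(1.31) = -1.31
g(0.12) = 1.27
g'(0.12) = -10.81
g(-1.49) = -0.64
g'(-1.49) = 0.01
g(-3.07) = -9.46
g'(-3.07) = 160.58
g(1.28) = 0.67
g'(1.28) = -1.48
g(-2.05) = -0.73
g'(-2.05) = 0.36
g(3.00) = 0.12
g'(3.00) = -0.07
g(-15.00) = 0.01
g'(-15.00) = 0.00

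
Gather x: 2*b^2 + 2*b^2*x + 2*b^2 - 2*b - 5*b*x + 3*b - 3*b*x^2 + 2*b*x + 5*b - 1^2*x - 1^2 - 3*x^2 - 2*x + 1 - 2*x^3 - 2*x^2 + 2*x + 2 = 4*b^2 + 6*b - 2*x^3 + x^2*(-3*b - 5) + x*(2*b^2 - 3*b - 1) + 2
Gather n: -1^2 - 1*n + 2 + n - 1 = 0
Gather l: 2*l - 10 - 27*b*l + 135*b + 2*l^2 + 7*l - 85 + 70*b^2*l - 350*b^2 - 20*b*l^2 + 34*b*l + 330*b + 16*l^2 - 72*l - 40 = -350*b^2 + 465*b + l^2*(18 - 20*b) + l*(70*b^2 + 7*b - 63) - 135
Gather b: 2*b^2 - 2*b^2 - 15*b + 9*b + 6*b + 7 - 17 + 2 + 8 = 0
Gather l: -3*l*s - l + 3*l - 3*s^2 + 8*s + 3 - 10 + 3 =l*(2 - 3*s) - 3*s^2 + 8*s - 4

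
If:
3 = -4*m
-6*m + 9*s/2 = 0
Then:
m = -3/4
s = -1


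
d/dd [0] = 0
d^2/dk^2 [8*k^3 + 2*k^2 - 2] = 48*k + 4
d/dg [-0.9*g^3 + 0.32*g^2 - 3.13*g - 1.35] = -2.7*g^2 + 0.64*g - 3.13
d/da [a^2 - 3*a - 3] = 2*a - 3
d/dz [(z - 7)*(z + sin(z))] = z + (z - 7)*(cos(z) + 1) + sin(z)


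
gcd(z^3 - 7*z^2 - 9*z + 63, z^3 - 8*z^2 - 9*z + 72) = z^2 - 9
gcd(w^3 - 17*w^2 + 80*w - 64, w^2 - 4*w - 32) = w - 8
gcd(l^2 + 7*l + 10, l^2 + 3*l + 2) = l + 2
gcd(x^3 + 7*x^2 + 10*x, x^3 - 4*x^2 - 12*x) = x^2 + 2*x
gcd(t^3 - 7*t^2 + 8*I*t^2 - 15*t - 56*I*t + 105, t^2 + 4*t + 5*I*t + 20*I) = t + 5*I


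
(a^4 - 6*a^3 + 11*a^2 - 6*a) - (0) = a^4 - 6*a^3 + 11*a^2 - 6*a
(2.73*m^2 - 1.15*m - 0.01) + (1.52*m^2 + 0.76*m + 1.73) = 4.25*m^2 - 0.39*m + 1.72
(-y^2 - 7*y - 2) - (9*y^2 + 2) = -10*y^2 - 7*y - 4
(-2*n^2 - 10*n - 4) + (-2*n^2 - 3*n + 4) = -4*n^2 - 13*n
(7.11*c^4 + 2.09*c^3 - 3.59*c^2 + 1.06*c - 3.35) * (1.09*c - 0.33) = 7.7499*c^5 - 0.0682000000000005*c^4 - 4.6028*c^3 + 2.3401*c^2 - 4.0013*c + 1.1055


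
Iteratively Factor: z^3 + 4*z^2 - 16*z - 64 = (z + 4)*(z^2 - 16) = (z - 4)*(z + 4)*(z + 4)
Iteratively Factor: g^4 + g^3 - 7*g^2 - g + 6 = (g + 3)*(g^3 - 2*g^2 - g + 2) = (g + 1)*(g + 3)*(g^2 - 3*g + 2) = (g - 1)*(g + 1)*(g + 3)*(g - 2)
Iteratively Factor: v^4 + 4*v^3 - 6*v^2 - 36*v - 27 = (v + 3)*(v^3 + v^2 - 9*v - 9) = (v + 1)*(v + 3)*(v^2 - 9) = (v + 1)*(v + 3)^2*(v - 3)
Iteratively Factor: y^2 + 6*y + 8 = (y + 2)*(y + 4)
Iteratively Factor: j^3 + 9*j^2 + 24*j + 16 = (j + 1)*(j^2 + 8*j + 16) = (j + 1)*(j + 4)*(j + 4)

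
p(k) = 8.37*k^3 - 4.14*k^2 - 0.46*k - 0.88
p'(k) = 25.11*k^2 - 8.28*k - 0.46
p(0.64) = -0.68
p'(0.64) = 4.53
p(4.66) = 754.07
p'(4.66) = 506.23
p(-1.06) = -15.01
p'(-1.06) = 36.53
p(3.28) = 248.43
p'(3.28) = 242.53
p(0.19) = -1.06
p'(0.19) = -1.13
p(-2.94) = -248.01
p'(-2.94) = 240.92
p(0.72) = -0.23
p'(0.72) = 6.60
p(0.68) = -0.48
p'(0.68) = 5.52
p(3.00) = 186.47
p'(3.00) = 200.69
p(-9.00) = -6433.81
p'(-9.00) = 2107.97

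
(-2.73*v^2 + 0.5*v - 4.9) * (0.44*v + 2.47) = -1.2012*v^3 - 6.5231*v^2 - 0.921*v - 12.103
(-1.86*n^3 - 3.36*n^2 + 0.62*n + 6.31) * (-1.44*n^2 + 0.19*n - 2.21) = 2.6784*n^5 + 4.485*n^4 + 2.5794*n^3 - 1.543*n^2 - 0.1713*n - 13.9451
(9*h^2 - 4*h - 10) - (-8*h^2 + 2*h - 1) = 17*h^2 - 6*h - 9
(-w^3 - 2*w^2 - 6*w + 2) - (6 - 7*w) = -w^3 - 2*w^2 + w - 4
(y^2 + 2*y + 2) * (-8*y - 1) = -8*y^3 - 17*y^2 - 18*y - 2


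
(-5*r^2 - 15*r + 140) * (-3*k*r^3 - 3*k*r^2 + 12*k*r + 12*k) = 15*k*r^5 + 60*k*r^4 - 435*k*r^3 - 660*k*r^2 + 1500*k*r + 1680*k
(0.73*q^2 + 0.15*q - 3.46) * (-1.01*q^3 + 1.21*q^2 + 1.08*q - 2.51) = -0.7373*q^5 + 0.7318*q^4 + 4.4645*q^3 - 5.8569*q^2 - 4.1133*q + 8.6846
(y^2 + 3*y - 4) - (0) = y^2 + 3*y - 4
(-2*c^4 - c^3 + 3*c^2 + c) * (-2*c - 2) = 4*c^5 + 6*c^4 - 4*c^3 - 8*c^2 - 2*c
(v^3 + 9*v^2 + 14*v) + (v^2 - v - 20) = v^3 + 10*v^2 + 13*v - 20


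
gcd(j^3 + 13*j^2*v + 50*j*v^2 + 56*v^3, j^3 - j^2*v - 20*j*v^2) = j + 4*v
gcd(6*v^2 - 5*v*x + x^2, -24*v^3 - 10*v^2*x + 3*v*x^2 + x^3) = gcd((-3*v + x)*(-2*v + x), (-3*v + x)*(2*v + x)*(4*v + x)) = -3*v + x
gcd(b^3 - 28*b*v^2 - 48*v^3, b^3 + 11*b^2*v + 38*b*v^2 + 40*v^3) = b^2 + 6*b*v + 8*v^2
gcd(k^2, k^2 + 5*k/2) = k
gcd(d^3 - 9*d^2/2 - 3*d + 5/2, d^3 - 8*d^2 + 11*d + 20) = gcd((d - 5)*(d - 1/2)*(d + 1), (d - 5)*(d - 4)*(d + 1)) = d^2 - 4*d - 5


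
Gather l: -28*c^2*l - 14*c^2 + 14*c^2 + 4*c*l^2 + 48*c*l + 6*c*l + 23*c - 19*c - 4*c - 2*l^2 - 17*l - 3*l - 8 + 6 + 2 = l^2*(4*c - 2) + l*(-28*c^2 + 54*c - 20)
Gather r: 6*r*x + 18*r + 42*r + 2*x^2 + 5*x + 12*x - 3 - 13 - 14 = r*(6*x + 60) + 2*x^2 + 17*x - 30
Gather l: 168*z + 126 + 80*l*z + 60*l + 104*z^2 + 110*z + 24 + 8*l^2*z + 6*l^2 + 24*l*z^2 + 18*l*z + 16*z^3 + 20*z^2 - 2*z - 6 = l^2*(8*z + 6) + l*(24*z^2 + 98*z + 60) + 16*z^3 + 124*z^2 + 276*z + 144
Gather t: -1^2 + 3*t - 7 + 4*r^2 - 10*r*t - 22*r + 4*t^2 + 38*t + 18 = 4*r^2 - 22*r + 4*t^2 + t*(41 - 10*r) + 10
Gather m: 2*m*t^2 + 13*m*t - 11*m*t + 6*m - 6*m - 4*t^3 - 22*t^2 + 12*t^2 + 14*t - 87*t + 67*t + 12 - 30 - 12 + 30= m*(2*t^2 + 2*t) - 4*t^3 - 10*t^2 - 6*t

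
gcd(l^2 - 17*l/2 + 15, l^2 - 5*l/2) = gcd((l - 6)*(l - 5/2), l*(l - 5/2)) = l - 5/2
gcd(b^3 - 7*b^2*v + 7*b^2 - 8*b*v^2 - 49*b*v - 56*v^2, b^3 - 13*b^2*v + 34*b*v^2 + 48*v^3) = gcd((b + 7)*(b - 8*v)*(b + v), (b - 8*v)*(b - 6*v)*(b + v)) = -b^2 + 7*b*v + 8*v^2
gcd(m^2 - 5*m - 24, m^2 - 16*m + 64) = m - 8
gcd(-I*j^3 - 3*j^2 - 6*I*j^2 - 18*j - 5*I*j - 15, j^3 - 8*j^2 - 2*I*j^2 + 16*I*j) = 1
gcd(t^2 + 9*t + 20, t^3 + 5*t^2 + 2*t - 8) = t + 4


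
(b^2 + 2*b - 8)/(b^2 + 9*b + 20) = (b - 2)/(b + 5)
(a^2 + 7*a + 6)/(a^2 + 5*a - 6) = (a + 1)/(a - 1)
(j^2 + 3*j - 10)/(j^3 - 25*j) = (j - 2)/(j*(j - 5))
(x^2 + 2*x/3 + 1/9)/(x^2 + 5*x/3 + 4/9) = (3*x + 1)/(3*x + 4)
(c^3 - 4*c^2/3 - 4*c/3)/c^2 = c - 4/3 - 4/(3*c)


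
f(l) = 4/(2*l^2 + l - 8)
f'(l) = 4*(-4*l - 1)/(2*l^2 + l - 8)^2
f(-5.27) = 0.09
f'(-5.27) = 0.04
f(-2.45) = 2.57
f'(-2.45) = 14.56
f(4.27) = 0.12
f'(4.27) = -0.07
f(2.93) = 0.33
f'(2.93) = -0.35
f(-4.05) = 0.19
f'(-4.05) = 0.14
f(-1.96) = -1.76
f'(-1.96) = 5.28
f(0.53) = -0.58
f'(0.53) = -0.26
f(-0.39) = -0.49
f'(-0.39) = 0.03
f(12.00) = 0.01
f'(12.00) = 0.00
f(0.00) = -0.50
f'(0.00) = -0.06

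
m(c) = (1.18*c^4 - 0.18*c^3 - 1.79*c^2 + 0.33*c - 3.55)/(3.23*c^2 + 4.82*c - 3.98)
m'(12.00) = 8.18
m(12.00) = 46.05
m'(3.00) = 1.72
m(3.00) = 1.82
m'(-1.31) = 0.86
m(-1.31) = 0.67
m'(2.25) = 1.28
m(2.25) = 0.70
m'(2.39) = 1.35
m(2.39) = 0.89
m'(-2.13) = 636.36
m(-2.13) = 33.50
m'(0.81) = 9.53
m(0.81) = -1.98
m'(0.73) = 23.43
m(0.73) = -3.17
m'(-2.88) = -0.50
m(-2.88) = 7.41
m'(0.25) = 3.68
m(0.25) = 1.39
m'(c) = (-6.46*c - 4.82)*(1.18*c^4 - 0.18*c^3 - 1.79*c^2 + 0.33*c - 3.55)/(3.23*c^2 + 4.82*c - 3.98)^2 + (4.72*c^3 - 0.54*c^2 - 3.58*c + 0.33)/(3.23*c^2 + 4.82*c - 3.98)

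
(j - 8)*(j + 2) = j^2 - 6*j - 16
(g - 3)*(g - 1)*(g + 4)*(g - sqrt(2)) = g^4 - sqrt(2)*g^3 - 13*g^2 + 12*g + 13*sqrt(2)*g - 12*sqrt(2)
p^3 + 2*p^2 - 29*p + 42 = (p - 3)*(p - 2)*(p + 7)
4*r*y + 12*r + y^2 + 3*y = (4*r + y)*(y + 3)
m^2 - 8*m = m*(m - 8)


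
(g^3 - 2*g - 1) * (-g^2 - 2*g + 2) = -g^5 - 2*g^4 + 4*g^3 + 5*g^2 - 2*g - 2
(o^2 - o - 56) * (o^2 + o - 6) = o^4 - 63*o^2 - 50*o + 336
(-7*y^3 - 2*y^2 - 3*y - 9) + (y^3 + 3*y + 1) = -6*y^3 - 2*y^2 - 8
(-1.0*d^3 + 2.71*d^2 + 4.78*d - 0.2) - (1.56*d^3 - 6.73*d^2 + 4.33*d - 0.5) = -2.56*d^3 + 9.44*d^2 + 0.45*d + 0.3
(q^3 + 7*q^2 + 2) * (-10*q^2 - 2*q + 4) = -10*q^5 - 72*q^4 - 10*q^3 + 8*q^2 - 4*q + 8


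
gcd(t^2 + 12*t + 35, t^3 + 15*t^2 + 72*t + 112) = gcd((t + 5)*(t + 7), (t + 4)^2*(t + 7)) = t + 7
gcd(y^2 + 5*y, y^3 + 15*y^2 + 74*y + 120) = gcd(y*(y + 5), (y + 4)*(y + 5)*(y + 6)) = y + 5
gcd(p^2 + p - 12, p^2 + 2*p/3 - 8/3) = 1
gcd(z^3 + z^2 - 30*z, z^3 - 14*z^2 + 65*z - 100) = z - 5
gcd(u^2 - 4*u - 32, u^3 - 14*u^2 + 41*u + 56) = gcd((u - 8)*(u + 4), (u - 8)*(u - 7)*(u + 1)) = u - 8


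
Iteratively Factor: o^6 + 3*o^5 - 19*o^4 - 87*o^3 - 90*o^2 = (o)*(o^5 + 3*o^4 - 19*o^3 - 87*o^2 - 90*o) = o*(o + 3)*(o^4 - 19*o^2 - 30*o) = o^2*(o + 3)*(o^3 - 19*o - 30) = o^2*(o + 2)*(o + 3)*(o^2 - 2*o - 15) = o^2*(o - 5)*(o + 2)*(o + 3)*(o + 3)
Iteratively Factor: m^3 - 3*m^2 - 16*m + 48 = (m - 3)*(m^2 - 16) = (m - 4)*(m - 3)*(m + 4)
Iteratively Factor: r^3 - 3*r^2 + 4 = (r - 2)*(r^2 - r - 2) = (r - 2)*(r + 1)*(r - 2)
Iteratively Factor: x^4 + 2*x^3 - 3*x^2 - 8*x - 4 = (x + 2)*(x^3 - 3*x - 2) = (x - 2)*(x + 2)*(x^2 + 2*x + 1) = (x - 2)*(x + 1)*(x + 2)*(x + 1)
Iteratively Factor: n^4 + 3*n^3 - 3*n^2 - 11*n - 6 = (n + 1)*(n^3 + 2*n^2 - 5*n - 6) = (n + 1)*(n + 3)*(n^2 - n - 2) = (n + 1)^2*(n + 3)*(n - 2)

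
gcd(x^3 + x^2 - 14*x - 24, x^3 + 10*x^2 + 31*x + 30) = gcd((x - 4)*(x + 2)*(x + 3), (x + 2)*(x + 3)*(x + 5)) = x^2 + 5*x + 6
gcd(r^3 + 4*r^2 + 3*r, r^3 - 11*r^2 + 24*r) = r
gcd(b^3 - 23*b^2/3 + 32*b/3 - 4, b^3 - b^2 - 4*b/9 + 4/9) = b^2 - 5*b/3 + 2/3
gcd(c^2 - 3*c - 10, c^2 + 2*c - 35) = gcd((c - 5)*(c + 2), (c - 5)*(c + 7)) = c - 5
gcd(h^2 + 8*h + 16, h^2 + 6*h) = 1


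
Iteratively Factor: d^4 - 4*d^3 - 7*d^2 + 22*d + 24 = (d - 4)*(d^3 - 7*d - 6) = (d - 4)*(d + 2)*(d^2 - 2*d - 3) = (d - 4)*(d + 1)*(d + 2)*(d - 3)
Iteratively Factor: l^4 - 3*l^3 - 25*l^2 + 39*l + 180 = (l + 3)*(l^3 - 6*l^2 - 7*l + 60) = (l - 5)*(l + 3)*(l^2 - l - 12) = (l - 5)*(l + 3)^2*(l - 4)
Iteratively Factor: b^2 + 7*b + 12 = (b + 3)*(b + 4)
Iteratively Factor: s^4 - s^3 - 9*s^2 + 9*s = (s + 3)*(s^3 - 4*s^2 + 3*s) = (s - 1)*(s + 3)*(s^2 - 3*s) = (s - 3)*(s - 1)*(s + 3)*(s)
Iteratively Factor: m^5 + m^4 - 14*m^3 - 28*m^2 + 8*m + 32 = (m + 2)*(m^4 - m^3 - 12*m^2 - 4*m + 16) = (m - 1)*(m + 2)*(m^3 - 12*m - 16) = (m - 4)*(m - 1)*(m + 2)*(m^2 + 4*m + 4) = (m - 4)*(m - 1)*(m + 2)^2*(m + 2)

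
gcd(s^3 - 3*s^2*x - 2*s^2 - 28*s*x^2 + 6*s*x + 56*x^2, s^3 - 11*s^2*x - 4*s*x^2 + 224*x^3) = -s^2 + 3*s*x + 28*x^2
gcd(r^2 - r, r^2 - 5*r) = r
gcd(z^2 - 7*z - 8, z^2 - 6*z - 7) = z + 1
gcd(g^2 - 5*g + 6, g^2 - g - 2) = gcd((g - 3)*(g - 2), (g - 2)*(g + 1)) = g - 2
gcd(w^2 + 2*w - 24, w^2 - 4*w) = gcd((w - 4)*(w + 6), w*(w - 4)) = w - 4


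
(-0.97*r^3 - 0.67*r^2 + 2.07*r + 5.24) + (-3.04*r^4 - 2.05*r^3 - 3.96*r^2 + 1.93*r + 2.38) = -3.04*r^4 - 3.02*r^3 - 4.63*r^2 + 4.0*r + 7.62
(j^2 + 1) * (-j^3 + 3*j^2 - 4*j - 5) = -j^5 + 3*j^4 - 5*j^3 - 2*j^2 - 4*j - 5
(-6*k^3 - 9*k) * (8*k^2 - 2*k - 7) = -48*k^5 + 12*k^4 - 30*k^3 + 18*k^2 + 63*k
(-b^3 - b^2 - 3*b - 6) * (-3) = 3*b^3 + 3*b^2 + 9*b + 18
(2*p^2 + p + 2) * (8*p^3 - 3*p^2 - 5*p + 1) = 16*p^5 + 2*p^4 + 3*p^3 - 9*p^2 - 9*p + 2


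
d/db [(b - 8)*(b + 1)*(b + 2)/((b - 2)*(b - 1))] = (b^4 - 6*b^3 + 43*b^2 + 12*b - 92)/(b^4 - 6*b^3 + 13*b^2 - 12*b + 4)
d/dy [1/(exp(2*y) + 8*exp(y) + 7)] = 2*(-exp(y) - 4)*exp(y)/(exp(2*y) + 8*exp(y) + 7)^2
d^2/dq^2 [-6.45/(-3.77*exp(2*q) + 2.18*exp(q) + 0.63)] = ((14.061 - 97.266*exp(q))*(-3.77*exp(2*q) + 2.18*exp(q) + 0.63) - 6.45*(7.54*exp(q) - 2.18)*(15.08*exp(q) - 4.36)*exp(q))*exp(q)/(-3.77*exp(2*q) + 2.18*exp(q) + 0.63)^3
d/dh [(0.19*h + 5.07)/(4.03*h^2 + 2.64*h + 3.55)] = (0.7657*h^2 + 0.5016*h - (0.19*h + 5.07)*(8.06*h + 2.64) + 0.6745)/(4.03*h^2 + 2.64*h + 3.55)^2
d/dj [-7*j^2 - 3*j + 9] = -14*j - 3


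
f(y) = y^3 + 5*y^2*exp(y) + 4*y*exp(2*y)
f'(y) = 5*y^2*exp(y) + 3*y^2 + 8*y*exp(2*y) + 10*y*exp(y) + 4*exp(2*y)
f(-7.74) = -463.55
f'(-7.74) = 179.82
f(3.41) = 14293.32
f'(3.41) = 31478.58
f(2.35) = 1336.01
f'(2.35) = 3059.31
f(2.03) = 636.00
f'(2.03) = 1497.21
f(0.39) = 4.59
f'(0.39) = 22.87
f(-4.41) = -84.59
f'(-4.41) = 58.99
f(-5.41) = -157.69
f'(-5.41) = 88.22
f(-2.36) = -10.60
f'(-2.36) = 16.98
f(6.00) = 3978948.18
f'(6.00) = 8560180.06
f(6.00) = 3978948.18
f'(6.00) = 8560180.06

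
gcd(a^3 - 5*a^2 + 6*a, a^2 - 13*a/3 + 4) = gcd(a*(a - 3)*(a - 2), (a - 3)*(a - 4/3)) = a - 3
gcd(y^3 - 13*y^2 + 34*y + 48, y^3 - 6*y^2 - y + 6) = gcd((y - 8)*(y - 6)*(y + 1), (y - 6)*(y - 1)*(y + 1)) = y^2 - 5*y - 6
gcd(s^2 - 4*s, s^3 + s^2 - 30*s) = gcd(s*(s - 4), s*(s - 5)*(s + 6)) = s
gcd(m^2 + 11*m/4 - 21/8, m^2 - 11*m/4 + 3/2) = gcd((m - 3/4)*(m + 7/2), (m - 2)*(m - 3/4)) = m - 3/4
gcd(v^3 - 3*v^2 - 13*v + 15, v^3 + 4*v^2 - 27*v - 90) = v^2 - 2*v - 15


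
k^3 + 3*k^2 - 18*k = k*(k - 3)*(k + 6)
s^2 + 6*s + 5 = (s + 1)*(s + 5)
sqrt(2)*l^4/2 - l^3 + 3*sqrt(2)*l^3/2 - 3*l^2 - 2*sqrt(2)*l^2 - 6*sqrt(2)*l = l*(l + 3)*(l - 2*sqrt(2))*(sqrt(2)*l/2 + 1)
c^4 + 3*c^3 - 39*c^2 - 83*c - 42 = (c - 6)*(c + 1)^2*(c + 7)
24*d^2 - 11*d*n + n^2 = (-8*d + n)*(-3*d + n)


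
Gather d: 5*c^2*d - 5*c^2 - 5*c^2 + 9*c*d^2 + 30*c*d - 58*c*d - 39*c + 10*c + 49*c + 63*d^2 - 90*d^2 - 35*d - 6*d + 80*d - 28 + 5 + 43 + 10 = -10*c^2 + 20*c + d^2*(9*c - 27) + d*(5*c^2 - 28*c + 39) + 30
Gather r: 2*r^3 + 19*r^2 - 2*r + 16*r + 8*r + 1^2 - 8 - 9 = 2*r^3 + 19*r^2 + 22*r - 16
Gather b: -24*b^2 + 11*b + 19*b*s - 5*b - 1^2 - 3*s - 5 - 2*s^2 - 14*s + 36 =-24*b^2 + b*(19*s + 6) - 2*s^2 - 17*s + 30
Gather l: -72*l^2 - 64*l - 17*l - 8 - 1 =-72*l^2 - 81*l - 9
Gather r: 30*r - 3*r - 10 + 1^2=27*r - 9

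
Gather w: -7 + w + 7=w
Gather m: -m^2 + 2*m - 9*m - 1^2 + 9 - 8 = -m^2 - 7*m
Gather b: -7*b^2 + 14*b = -7*b^2 + 14*b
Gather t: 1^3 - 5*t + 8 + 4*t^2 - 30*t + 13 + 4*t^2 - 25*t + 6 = 8*t^2 - 60*t + 28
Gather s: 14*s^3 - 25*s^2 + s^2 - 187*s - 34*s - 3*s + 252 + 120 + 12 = 14*s^3 - 24*s^2 - 224*s + 384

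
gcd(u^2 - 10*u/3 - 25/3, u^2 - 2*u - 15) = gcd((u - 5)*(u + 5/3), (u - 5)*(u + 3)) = u - 5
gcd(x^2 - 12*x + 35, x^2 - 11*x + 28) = x - 7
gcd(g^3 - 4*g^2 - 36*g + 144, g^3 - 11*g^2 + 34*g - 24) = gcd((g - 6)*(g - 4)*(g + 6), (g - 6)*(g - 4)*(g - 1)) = g^2 - 10*g + 24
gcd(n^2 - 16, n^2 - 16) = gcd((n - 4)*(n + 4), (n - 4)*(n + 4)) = n^2 - 16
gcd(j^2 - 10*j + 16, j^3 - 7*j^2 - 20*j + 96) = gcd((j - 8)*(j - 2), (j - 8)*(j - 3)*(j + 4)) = j - 8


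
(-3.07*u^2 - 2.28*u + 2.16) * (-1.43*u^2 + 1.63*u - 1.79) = 4.3901*u^4 - 1.7437*u^3 - 1.3099*u^2 + 7.602*u - 3.8664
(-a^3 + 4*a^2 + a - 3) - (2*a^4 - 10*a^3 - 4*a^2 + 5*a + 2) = -2*a^4 + 9*a^3 + 8*a^2 - 4*a - 5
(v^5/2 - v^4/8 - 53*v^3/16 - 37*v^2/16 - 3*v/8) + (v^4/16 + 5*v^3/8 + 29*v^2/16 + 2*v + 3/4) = v^5/2 - v^4/16 - 43*v^3/16 - v^2/2 + 13*v/8 + 3/4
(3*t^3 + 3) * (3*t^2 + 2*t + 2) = 9*t^5 + 6*t^4 + 6*t^3 + 9*t^2 + 6*t + 6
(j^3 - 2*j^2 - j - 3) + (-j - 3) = j^3 - 2*j^2 - 2*j - 6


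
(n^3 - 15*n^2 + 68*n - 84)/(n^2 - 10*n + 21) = (n^2 - 8*n + 12)/(n - 3)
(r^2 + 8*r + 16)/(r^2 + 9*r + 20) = (r + 4)/(r + 5)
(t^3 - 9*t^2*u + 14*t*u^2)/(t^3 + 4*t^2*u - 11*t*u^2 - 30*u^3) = t*(t^2 - 9*t*u + 14*u^2)/(t^3 + 4*t^2*u - 11*t*u^2 - 30*u^3)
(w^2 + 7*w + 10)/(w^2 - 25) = (w + 2)/(w - 5)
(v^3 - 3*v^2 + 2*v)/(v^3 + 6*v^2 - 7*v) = (v - 2)/(v + 7)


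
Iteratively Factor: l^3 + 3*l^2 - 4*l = (l)*(l^2 + 3*l - 4) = l*(l - 1)*(l + 4)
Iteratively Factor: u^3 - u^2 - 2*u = (u - 2)*(u^2 + u) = u*(u - 2)*(u + 1)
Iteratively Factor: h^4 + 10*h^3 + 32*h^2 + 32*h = (h + 2)*(h^3 + 8*h^2 + 16*h) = (h + 2)*(h + 4)*(h^2 + 4*h) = h*(h + 2)*(h + 4)*(h + 4)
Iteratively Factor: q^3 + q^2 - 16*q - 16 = (q + 4)*(q^2 - 3*q - 4) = (q - 4)*(q + 4)*(q + 1)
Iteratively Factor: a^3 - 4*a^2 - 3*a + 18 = (a + 2)*(a^2 - 6*a + 9) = (a - 3)*(a + 2)*(a - 3)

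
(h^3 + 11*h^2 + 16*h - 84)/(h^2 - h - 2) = (h^2 + 13*h + 42)/(h + 1)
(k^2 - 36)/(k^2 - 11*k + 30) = (k + 6)/(k - 5)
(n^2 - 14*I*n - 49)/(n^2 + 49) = (n - 7*I)/(n + 7*I)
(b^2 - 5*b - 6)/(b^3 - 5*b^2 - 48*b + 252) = (b + 1)/(b^2 + b - 42)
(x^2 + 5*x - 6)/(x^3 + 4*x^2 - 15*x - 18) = (x - 1)/(x^2 - 2*x - 3)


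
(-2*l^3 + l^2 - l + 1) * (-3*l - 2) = 6*l^4 + l^3 + l^2 - l - 2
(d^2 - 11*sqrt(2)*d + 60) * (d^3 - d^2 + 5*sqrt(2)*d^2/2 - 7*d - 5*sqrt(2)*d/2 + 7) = d^5 - 17*sqrt(2)*d^4/2 - d^4 - 2*d^3 + 17*sqrt(2)*d^3/2 + 2*d^2 + 227*sqrt(2)*d^2 - 420*d - 227*sqrt(2)*d + 420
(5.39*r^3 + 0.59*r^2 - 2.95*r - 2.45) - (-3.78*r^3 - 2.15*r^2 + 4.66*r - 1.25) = 9.17*r^3 + 2.74*r^2 - 7.61*r - 1.2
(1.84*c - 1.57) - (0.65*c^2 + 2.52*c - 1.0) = -0.65*c^2 - 0.68*c - 0.57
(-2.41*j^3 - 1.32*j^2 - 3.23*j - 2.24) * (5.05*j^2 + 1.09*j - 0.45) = -12.1705*j^5 - 9.2929*j^4 - 16.6658*j^3 - 14.2387*j^2 - 0.9881*j + 1.008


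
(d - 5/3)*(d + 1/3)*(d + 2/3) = d^3 - 2*d^2/3 - 13*d/9 - 10/27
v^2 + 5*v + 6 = (v + 2)*(v + 3)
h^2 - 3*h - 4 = (h - 4)*(h + 1)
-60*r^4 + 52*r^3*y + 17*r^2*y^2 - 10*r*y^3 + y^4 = (-6*r + y)*(-5*r + y)*(-r + y)*(2*r + y)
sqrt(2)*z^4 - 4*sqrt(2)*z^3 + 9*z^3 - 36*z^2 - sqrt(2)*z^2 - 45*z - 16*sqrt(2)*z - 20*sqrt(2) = (z - 5)*(z + 1)*(z + 4*sqrt(2))*(sqrt(2)*z + 1)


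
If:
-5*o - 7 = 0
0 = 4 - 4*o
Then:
No Solution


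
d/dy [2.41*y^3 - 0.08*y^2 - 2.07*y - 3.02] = 7.23*y^2 - 0.16*y - 2.07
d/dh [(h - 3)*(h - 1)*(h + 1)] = 3*h^2 - 6*h - 1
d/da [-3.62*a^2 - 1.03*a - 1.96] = -7.24*a - 1.03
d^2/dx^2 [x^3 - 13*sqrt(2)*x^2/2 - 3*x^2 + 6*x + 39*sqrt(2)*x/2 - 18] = 6*x - 13*sqrt(2) - 6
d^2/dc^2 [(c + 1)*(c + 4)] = 2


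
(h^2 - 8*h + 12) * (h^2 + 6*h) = h^4 - 2*h^3 - 36*h^2 + 72*h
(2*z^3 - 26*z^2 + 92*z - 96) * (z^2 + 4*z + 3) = 2*z^5 - 18*z^4 - 6*z^3 + 194*z^2 - 108*z - 288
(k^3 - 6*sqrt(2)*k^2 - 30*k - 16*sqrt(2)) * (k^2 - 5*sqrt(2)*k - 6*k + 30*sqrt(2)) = k^5 - 11*sqrt(2)*k^4 - 6*k^4 + 30*k^3 + 66*sqrt(2)*k^3 - 180*k^2 + 134*sqrt(2)*k^2 - 804*sqrt(2)*k + 160*k - 960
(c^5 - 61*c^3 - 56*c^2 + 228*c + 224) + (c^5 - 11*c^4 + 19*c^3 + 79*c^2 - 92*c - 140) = 2*c^5 - 11*c^4 - 42*c^3 + 23*c^2 + 136*c + 84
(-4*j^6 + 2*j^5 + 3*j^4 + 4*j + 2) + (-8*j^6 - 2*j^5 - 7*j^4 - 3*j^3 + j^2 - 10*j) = -12*j^6 - 4*j^4 - 3*j^3 + j^2 - 6*j + 2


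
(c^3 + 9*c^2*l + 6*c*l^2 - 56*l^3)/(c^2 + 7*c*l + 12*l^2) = (c^2 + 5*c*l - 14*l^2)/(c + 3*l)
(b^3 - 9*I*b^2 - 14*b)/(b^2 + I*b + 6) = b*(b - 7*I)/(b + 3*I)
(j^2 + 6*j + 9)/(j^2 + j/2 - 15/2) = 2*(j + 3)/(2*j - 5)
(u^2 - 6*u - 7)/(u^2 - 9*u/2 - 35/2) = 2*(u + 1)/(2*u + 5)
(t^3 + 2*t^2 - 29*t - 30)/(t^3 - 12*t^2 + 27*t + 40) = (t + 6)/(t - 8)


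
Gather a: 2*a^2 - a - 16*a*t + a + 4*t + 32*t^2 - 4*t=2*a^2 - 16*a*t + 32*t^2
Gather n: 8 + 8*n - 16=8*n - 8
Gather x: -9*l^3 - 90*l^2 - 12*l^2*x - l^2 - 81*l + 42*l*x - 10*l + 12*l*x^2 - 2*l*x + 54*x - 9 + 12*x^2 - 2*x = -9*l^3 - 91*l^2 - 91*l + x^2*(12*l + 12) + x*(-12*l^2 + 40*l + 52) - 9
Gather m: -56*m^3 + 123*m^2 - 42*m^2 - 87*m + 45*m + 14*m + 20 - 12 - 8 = -56*m^3 + 81*m^2 - 28*m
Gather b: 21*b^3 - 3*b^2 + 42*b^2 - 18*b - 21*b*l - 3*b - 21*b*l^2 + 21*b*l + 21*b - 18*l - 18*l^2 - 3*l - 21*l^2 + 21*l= 21*b^3 + 39*b^2 - 21*b*l^2 - 39*l^2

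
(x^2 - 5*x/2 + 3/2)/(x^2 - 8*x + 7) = (x - 3/2)/(x - 7)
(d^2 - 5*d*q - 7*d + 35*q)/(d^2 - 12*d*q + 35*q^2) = (7 - d)/(-d + 7*q)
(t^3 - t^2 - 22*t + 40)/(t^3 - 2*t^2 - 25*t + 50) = (t - 4)/(t - 5)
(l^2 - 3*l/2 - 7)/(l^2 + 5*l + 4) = (l^2 - 3*l/2 - 7)/(l^2 + 5*l + 4)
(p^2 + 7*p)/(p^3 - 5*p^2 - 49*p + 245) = p/(p^2 - 12*p + 35)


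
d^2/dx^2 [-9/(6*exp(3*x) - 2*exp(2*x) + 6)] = 9*(-2*(9*exp(x) - 2)^2*exp(2*x) + (27*exp(x) - 4)*(3*exp(3*x) - exp(2*x) + 3))*exp(2*x)/(2*(3*exp(3*x) - exp(2*x) + 3)^3)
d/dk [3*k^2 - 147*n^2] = 6*k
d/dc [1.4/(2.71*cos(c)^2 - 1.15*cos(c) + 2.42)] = (7.588*cos(c) - 1.61)*sin(c)/(2.71*cos(c)^2 - 1.15*cos(c) + 2.42)^2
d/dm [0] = 0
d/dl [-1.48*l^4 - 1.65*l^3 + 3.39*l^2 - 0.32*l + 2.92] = -5.92*l^3 - 4.95*l^2 + 6.78*l - 0.32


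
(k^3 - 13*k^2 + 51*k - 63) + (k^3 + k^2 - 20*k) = 2*k^3 - 12*k^2 + 31*k - 63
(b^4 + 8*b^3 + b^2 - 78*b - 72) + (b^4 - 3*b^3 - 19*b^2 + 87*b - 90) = 2*b^4 + 5*b^3 - 18*b^2 + 9*b - 162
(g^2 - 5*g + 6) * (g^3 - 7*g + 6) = g^5 - 5*g^4 - g^3 + 41*g^2 - 72*g + 36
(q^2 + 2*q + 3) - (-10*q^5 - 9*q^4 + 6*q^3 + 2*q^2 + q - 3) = 10*q^5 + 9*q^4 - 6*q^3 - q^2 + q + 6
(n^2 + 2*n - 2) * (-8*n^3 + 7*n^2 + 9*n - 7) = -8*n^5 - 9*n^4 + 39*n^3 - 3*n^2 - 32*n + 14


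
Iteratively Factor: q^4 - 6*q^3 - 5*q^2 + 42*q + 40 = (q - 4)*(q^3 - 2*q^2 - 13*q - 10) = (q - 5)*(q - 4)*(q^2 + 3*q + 2) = (q - 5)*(q - 4)*(q + 2)*(q + 1)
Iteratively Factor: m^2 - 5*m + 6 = (m - 2)*(m - 3)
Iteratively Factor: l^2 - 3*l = (l)*(l - 3)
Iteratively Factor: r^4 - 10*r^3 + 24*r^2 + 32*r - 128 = (r + 2)*(r^3 - 12*r^2 + 48*r - 64) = (r - 4)*(r + 2)*(r^2 - 8*r + 16) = (r - 4)^2*(r + 2)*(r - 4)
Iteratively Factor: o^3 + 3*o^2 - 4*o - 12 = (o - 2)*(o^2 + 5*o + 6) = (o - 2)*(o + 2)*(o + 3)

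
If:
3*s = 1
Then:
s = 1/3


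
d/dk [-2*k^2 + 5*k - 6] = 5 - 4*k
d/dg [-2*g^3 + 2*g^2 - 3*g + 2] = -6*g^2 + 4*g - 3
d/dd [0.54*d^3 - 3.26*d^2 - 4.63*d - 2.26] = 1.62*d^2 - 6.52*d - 4.63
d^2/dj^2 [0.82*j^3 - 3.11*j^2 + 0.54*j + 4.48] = 4.92*j - 6.22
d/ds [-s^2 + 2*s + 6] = 2 - 2*s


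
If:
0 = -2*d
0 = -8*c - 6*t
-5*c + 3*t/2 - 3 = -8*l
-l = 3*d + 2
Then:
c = -19/7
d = 0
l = -2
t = 76/21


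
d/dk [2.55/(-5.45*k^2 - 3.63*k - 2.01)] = (27.795*k + 9.2565)/(5.45*k^2 + 3.63*k + 2.01)^2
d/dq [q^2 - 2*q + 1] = 2*q - 2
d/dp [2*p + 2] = 2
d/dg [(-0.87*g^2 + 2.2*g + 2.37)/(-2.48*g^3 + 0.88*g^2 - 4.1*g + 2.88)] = (-2.1576*g^4 + 10.912*g^3 + 19.2638*g^2 - 9.1824*g + 16.053)/(6.1504*g^6 - 4.3648*g^5 + 21.1104*g^4 - 21.5008*g^3 + 21.8788*g^2 - 23.616*g + 8.2944)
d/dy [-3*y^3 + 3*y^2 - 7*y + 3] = -9*y^2 + 6*y - 7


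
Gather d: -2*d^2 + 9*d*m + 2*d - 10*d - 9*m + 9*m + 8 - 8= -2*d^2 + d*(9*m - 8)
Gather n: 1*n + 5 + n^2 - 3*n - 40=n^2 - 2*n - 35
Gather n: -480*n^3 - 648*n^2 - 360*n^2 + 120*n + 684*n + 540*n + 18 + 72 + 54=-480*n^3 - 1008*n^2 + 1344*n + 144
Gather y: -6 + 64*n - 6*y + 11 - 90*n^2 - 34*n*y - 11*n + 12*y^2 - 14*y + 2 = -90*n^2 + 53*n + 12*y^2 + y*(-34*n - 20) + 7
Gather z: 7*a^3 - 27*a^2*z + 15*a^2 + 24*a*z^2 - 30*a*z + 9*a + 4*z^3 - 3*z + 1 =7*a^3 + 15*a^2 + 24*a*z^2 + 9*a + 4*z^3 + z*(-27*a^2 - 30*a - 3) + 1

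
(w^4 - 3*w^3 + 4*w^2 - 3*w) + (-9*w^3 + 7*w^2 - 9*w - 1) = w^4 - 12*w^3 + 11*w^2 - 12*w - 1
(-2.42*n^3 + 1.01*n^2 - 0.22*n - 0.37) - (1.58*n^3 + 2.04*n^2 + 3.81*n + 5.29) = -4.0*n^3 - 1.03*n^2 - 4.03*n - 5.66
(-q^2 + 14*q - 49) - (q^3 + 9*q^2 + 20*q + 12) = -q^3 - 10*q^2 - 6*q - 61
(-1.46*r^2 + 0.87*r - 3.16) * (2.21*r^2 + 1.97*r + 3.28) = -3.2266*r^4 - 0.9535*r^3 - 10.0585*r^2 - 3.3716*r - 10.3648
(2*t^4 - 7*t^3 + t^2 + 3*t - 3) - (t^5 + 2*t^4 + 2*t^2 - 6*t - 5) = -t^5 - 7*t^3 - t^2 + 9*t + 2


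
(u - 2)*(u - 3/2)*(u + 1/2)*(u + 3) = u^4 - 31*u^2/4 + 21*u/4 + 9/2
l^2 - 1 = (l - 1)*(l + 1)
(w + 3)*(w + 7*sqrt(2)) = w^2 + 3*w + 7*sqrt(2)*w + 21*sqrt(2)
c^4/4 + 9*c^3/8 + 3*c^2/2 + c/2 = c*(c/4 + 1/2)*(c + 1/2)*(c + 2)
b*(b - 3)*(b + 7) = b^3 + 4*b^2 - 21*b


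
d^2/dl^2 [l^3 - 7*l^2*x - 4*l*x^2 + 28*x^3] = 6*l - 14*x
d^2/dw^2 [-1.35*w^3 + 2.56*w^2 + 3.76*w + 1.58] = 5.12 - 8.1*w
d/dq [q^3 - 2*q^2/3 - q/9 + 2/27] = 3*q^2 - 4*q/3 - 1/9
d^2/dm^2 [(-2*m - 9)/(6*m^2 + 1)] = 36*(-4*m^3 - 54*m^2 + 2*m + 3)/(216*m^6 + 108*m^4 + 18*m^2 + 1)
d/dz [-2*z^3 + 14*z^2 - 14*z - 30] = -6*z^2 + 28*z - 14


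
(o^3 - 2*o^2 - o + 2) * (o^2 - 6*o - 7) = o^5 - 8*o^4 + 4*o^3 + 22*o^2 - 5*o - 14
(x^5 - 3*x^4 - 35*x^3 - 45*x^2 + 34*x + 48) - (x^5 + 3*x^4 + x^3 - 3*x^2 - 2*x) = -6*x^4 - 36*x^3 - 42*x^2 + 36*x + 48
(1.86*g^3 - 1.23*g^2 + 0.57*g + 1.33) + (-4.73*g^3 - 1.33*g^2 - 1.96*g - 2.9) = -2.87*g^3 - 2.56*g^2 - 1.39*g - 1.57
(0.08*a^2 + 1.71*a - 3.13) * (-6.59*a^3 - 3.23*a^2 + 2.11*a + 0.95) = -0.5272*a^5 - 11.5273*a^4 + 15.2722*a^3 + 13.794*a^2 - 4.9798*a - 2.9735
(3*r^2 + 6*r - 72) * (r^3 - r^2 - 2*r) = 3*r^5 + 3*r^4 - 84*r^3 + 60*r^2 + 144*r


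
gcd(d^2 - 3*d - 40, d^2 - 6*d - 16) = d - 8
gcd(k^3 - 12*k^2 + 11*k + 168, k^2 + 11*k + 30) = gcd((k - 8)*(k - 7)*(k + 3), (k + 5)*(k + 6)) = 1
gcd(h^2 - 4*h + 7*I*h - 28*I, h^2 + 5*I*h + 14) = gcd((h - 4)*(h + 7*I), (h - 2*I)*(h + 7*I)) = h + 7*I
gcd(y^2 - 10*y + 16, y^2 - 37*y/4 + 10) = y - 8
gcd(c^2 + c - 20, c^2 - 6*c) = 1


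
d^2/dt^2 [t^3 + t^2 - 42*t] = 6*t + 2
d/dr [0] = 0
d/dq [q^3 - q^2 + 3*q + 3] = 3*q^2 - 2*q + 3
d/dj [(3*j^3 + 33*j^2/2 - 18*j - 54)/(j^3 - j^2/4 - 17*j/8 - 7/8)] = 12*(-92*j^4 + 124*j^3 + 611*j^2 - 298*j - 528)/(64*j^6 - 32*j^5 - 268*j^4 - 44*j^3 + 317*j^2 + 238*j + 49)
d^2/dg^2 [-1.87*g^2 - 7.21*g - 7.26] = -3.74000000000000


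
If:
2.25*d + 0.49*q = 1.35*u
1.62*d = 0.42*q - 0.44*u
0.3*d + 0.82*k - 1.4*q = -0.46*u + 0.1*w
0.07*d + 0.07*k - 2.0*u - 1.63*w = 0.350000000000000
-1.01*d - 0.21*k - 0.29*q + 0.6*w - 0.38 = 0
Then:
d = -0.05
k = -0.65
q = -0.49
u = -0.27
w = 0.08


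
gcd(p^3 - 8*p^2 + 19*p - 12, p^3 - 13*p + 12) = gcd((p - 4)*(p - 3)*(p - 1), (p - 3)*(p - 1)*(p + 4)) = p^2 - 4*p + 3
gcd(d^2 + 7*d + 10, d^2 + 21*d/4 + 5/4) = d + 5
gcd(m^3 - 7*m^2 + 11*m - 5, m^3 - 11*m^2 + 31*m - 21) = m - 1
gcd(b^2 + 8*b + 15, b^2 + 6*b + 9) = b + 3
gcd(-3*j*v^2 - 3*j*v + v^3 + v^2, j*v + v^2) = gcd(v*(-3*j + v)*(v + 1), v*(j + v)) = v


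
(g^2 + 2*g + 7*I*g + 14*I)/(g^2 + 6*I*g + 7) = (g + 2)/(g - I)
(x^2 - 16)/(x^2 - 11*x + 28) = (x + 4)/(x - 7)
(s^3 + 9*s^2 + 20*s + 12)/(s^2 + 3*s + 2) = s + 6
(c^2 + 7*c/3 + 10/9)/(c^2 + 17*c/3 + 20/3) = (c + 2/3)/(c + 4)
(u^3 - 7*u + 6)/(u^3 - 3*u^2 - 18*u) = (u^2 - 3*u + 2)/(u*(u - 6))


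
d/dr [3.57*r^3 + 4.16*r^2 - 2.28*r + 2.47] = 10.71*r^2 + 8.32*r - 2.28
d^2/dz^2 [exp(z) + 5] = exp(z)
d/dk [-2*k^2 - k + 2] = -4*k - 1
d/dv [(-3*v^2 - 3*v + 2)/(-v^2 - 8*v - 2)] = (21*v^2 + 16*v + 22)/(v^4 + 16*v^3 + 68*v^2 + 32*v + 4)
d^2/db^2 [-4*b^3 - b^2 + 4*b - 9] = -24*b - 2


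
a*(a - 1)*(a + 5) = a^3 + 4*a^2 - 5*a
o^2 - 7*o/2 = o*(o - 7/2)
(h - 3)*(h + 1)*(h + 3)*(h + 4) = h^4 + 5*h^3 - 5*h^2 - 45*h - 36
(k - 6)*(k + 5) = k^2 - k - 30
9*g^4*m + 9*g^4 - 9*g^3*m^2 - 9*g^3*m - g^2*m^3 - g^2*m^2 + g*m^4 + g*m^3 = (-3*g + m)*(-g + m)*(3*g + m)*(g*m + g)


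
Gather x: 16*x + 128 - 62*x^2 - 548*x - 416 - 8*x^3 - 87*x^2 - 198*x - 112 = -8*x^3 - 149*x^2 - 730*x - 400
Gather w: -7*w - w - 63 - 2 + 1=-8*w - 64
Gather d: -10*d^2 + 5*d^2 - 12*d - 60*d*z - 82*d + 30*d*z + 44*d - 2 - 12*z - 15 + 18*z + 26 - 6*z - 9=-5*d^2 + d*(-30*z - 50)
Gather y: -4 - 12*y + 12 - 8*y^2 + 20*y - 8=-8*y^2 + 8*y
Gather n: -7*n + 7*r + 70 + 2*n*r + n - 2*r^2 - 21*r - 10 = n*(2*r - 6) - 2*r^2 - 14*r + 60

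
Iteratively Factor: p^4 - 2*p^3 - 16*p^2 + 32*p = (p + 4)*(p^3 - 6*p^2 + 8*p) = p*(p + 4)*(p^2 - 6*p + 8) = p*(p - 2)*(p + 4)*(p - 4)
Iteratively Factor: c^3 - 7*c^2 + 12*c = (c - 4)*(c^2 - 3*c) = c*(c - 4)*(c - 3)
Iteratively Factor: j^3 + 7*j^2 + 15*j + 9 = (j + 3)*(j^2 + 4*j + 3) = (j + 3)^2*(j + 1)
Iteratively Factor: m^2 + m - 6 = (m + 3)*(m - 2)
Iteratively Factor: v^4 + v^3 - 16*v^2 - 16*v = (v + 1)*(v^3 - 16*v) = (v + 1)*(v + 4)*(v^2 - 4*v) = v*(v + 1)*(v + 4)*(v - 4)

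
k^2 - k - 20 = (k - 5)*(k + 4)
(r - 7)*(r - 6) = r^2 - 13*r + 42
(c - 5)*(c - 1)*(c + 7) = c^3 + c^2 - 37*c + 35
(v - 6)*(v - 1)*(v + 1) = v^3 - 6*v^2 - v + 6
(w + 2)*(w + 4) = w^2 + 6*w + 8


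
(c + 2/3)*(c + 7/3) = c^2 + 3*c + 14/9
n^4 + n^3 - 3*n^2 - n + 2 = (n - 1)^2*(n + 1)*(n + 2)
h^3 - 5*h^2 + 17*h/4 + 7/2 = (h - 7/2)*(h - 2)*(h + 1/2)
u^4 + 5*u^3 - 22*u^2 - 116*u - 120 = (u - 5)*(u + 2)^2*(u + 6)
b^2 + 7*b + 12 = (b + 3)*(b + 4)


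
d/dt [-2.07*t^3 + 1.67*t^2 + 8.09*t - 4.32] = -6.21*t^2 + 3.34*t + 8.09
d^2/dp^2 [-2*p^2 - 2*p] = -4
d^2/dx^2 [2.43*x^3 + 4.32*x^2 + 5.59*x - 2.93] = 14.58*x + 8.64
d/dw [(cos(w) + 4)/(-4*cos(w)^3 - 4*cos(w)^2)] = (2*sin(w)^2 - 13*cos(w) - 10)*sin(w)/(4*(cos(w) + 1)^2*cos(w)^3)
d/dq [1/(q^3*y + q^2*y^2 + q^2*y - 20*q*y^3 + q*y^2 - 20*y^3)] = (-3*q^2 - 2*q*y - 2*q + 20*y^2 - y)/(y*(q^3 + q^2*y + q^2 - 20*q*y^2 + q*y - 20*y^2)^2)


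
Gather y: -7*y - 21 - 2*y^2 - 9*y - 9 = -2*y^2 - 16*y - 30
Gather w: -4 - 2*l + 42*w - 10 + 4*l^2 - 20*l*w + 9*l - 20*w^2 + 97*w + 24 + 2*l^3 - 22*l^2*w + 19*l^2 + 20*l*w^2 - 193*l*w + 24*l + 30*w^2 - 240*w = 2*l^3 + 23*l^2 + 31*l + w^2*(20*l + 10) + w*(-22*l^2 - 213*l - 101) + 10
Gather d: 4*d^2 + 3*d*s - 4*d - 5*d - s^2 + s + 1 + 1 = 4*d^2 + d*(3*s - 9) - s^2 + s + 2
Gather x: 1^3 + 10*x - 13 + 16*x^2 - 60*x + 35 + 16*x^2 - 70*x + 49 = 32*x^2 - 120*x + 72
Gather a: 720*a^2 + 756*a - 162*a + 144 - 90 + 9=720*a^2 + 594*a + 63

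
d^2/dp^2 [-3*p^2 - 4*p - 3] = -6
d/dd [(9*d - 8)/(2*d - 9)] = -65/(2*d - 9)^2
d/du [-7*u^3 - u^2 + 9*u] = -21*u^2 - 2*u + 9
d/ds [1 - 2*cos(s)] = 2*sin(s)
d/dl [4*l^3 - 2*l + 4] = 12*l^2 - 2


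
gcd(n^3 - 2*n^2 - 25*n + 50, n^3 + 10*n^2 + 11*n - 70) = n^2 + 3*n - 10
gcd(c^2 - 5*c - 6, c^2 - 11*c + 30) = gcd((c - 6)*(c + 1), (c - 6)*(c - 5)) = c - 6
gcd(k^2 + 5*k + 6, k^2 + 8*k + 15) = k + 3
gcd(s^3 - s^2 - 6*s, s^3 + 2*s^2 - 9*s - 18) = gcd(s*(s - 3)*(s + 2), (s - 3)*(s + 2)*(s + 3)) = s^2 - s - 6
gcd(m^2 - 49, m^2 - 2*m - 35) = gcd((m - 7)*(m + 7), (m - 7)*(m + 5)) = m - 7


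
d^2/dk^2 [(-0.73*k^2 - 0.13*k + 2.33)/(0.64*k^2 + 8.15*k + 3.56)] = (7.508864*k^3 + 15.7056*k^2 + 74.696832*k + 287.95169)/(0.262144*k^6 + 10.01472*k^5 + 131.905728*k^4 + 652.757135*k^3 + 733.725612*k^2 + 309.86952*k + 45.118016)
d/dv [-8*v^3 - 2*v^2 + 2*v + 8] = -24*v^2 - 4*v + 2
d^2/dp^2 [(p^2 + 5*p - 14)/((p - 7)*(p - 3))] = 10*(3*p^3 - 21*p^2 + 21*p + 77)/(p^6 - 30*p^5 + 363*p^4 - 2260*p^3 + 7623*p^2 - 13230*p + 9261)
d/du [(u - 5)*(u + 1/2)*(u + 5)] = 3*u^2 + u - 25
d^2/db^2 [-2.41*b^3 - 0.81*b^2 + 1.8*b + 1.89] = -14.46*b - 1.62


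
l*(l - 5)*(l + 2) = l^3 - 3*l^2 - 10*l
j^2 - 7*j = j*(j - 7)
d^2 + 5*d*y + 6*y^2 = (d + 2*y)*(d + 3*y)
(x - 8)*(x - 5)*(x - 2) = x^3 - 15*x^2 + 66*x - 80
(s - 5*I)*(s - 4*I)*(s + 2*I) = s^3 - 7*I*s^2 - 2*s - 40*I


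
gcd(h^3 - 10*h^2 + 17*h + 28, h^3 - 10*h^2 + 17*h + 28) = h^3 - 10*h^2 + 17*h + 28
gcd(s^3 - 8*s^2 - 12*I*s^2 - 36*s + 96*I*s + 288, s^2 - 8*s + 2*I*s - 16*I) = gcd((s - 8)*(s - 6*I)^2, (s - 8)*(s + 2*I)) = s - 8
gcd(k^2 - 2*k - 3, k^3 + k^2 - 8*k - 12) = k - 3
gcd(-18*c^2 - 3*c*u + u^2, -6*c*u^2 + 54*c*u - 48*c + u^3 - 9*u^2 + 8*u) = -6*c + u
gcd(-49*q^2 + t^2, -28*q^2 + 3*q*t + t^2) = 7*q + t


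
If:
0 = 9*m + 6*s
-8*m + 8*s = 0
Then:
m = 0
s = 0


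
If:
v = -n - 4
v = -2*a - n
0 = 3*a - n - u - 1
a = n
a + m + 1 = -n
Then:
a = 2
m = -5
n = 2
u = 3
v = -6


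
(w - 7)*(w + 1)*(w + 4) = w^3 - 2*w^2 - 31*w - 28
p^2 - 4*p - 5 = (p - 5)*(p + 1)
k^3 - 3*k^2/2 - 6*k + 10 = (k - 2)^2*(k + 5/2)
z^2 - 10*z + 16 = (z - 8)*(z - 2)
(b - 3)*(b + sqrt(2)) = b^2 - 3*b + sqrt(2)*b - 3*sqrt(2)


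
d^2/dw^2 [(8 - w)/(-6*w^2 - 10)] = 3*(12*w^2*(w - 8) + (8 - 3*w)*(3*w^2 + 5))/(3*w^2 + 5)^3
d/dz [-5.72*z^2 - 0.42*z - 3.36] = -11.44*z - 0.42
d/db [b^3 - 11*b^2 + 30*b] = 3*b^2 - 22*b + 30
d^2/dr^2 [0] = 0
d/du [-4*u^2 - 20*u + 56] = -8*u - 20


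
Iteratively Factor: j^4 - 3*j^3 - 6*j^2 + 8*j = (j + 2)*(j^3 - 5*j^2 + 4*j) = (j - 4)*(j + 2)*(j^2 - j) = j*(j - 4)*(j + 2)*(j - 1)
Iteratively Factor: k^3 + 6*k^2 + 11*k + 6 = (k + 3)*(k^2 + 3*k + 2) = (k + 1)*(k + 3)*(k + 2)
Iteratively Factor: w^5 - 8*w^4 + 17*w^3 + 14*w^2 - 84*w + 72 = (w - 3)*(w^4 - 5*w^3 + 2*w^2 + 20*w - 24) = (w - 3)*(w - 2)*(w^3 - 3*w^2 - 4*w + 12) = (w - 3)^2*(w - 2)*(w^2 - 4) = (w - 3)^2*(w - 2)*(w + 2)*(w - 2)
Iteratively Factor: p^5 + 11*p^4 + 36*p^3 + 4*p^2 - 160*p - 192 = (p + 2)*(p^4 + 9*p^3 + 18*p^2 - 32*p - 96) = (p + 2)*(p + 3)*(p^3 + 6*p^2 - 32) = (p - 2)*(p + 2)*(p + 3)*(p^2 + 8*p + 16) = (p - 2)*(p + 2)*(p + 3)*(p + 4)*(p + 4)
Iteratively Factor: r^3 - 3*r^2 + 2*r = (r - 2)*(r^2 - r) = r*(r - 2)*(r - 1)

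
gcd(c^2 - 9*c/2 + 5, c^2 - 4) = c - 2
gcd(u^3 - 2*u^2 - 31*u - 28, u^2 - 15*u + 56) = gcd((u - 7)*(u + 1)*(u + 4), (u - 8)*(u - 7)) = u - 7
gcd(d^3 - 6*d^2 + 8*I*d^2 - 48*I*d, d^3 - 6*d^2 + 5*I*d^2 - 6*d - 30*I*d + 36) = d - 6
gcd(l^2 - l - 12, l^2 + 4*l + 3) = l + 3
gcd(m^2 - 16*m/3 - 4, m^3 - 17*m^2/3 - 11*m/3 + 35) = 1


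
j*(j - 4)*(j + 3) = j^3 - j^2 - 12*j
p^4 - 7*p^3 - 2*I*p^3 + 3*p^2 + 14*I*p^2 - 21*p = p*(p - 7)*(p - 3*I)*(p + I)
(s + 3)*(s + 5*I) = s^2 + 3*s + 5*I*s + 15*I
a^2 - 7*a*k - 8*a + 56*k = (a - 8)*(a - 7*k)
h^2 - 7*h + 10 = (h - 5)*(h - 2)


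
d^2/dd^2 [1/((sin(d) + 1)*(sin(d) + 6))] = (-4*sin(d)^3 - 17*sin(d)^2 - 2*sin(d) + 86)/((sin(d) + 1)^2*(sin(d) + 6)^3)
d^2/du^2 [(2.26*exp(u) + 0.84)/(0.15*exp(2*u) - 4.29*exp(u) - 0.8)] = (0.05085*exp(4*u) + 1.52991*exp(3*u) + 0.0055799999999806*exp(2*u) + 8.106324*exp(u) - 1.43648)*exp(u)/(0.003375*exp(6*u) - 0.289575*exp(5*u) + 8.227845*exp(4*u) - 75.864789*exp(3*u) - 43.88184*exp(2*u) - 8.2368*exp(u) - 0.512)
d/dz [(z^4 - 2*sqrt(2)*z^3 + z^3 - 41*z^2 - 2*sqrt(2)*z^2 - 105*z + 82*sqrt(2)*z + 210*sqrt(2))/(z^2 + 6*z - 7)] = (2*z^5 - 2*sqrt(2)*z^4 + 19*z^4 - 24*sqrt(2)*z^3 - 16*z^3 - 162*z^2 - 52*sqrt(2)*z^2 - 392*sqrt(2)*z + 574*z - 1834*sqrt(2) + 735)/(z^4 + 12*z^3 + 22*z^2 - 84*z + 49)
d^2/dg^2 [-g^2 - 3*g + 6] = -2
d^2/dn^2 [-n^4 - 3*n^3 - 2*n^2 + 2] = -12*n^2 - 18*n - 4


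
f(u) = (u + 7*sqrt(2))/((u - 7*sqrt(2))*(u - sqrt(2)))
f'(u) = 1/((u - 7*sqrt(2))*(u - sqrt(2))) - (u + 7*sqrt(2))/((u - 7*sqrt(2))*(u - sqrt(2))^2) - (u + 7*sqrt(2))/((u - 7*sqrt(2))^2*(u - sqrt(2))) = (-u^2 - 14*sqrt(2)*u + 126)/(u^4 - 16*sqrt(2)*u^3 + 156*u^2 - 224*sqrt(2)*u + 196)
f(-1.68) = 0.23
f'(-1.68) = 0.12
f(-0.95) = 0.35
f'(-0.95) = 0.22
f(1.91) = -2.98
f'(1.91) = 5.39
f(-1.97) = 0.20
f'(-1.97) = 0.10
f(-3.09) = 0.12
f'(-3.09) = 0.05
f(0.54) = 1.28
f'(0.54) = 1.72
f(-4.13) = 0.07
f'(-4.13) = 0.03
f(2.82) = -1.28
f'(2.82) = 0.63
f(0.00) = 0.71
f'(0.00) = 0.64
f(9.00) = -2.77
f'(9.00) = -2.86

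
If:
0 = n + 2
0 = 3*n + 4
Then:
No Solution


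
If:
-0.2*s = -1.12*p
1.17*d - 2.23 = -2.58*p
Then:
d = 1.90598290598291 - 0.393772893772894*s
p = 0.178571428571429*s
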